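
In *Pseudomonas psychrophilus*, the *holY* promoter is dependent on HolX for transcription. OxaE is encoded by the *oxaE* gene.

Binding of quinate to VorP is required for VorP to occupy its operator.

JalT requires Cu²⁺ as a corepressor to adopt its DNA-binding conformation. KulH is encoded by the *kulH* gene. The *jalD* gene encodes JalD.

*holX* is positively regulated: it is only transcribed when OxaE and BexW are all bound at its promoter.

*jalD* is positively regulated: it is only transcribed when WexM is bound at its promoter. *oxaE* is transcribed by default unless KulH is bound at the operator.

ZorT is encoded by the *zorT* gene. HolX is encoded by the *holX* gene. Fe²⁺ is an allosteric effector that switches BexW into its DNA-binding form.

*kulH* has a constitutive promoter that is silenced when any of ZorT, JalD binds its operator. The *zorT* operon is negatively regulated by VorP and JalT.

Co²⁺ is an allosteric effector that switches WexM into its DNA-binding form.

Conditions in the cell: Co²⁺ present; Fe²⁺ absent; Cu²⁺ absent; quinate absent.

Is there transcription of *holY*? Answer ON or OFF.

OFF

Quinate is absent, so VorP is inactive.
Cu²⁺ is absent, so JalT is inactive.
With no repressor bound, *zorT* is transcribed.
So ZorT is produced and active.
Co²⁺ is present, so WexM is active.
No repressor is bound and WexM is active, so *jalD* is transcribed.
So JalD is produced and active.
With repressor ZorT bound, *kulH* is not transcribed.
So KulH is not produced.
With no repressor bound, *oxaE* is transcribed.
So OxaE is produced and active.
Fe²⁺ is absent, so BexW is inactive.
Required activator BexW is absent, so *holX* is not transcribed.
So HolX is not produced.
Required activator HolX is absent, so *holY* is not transcribed.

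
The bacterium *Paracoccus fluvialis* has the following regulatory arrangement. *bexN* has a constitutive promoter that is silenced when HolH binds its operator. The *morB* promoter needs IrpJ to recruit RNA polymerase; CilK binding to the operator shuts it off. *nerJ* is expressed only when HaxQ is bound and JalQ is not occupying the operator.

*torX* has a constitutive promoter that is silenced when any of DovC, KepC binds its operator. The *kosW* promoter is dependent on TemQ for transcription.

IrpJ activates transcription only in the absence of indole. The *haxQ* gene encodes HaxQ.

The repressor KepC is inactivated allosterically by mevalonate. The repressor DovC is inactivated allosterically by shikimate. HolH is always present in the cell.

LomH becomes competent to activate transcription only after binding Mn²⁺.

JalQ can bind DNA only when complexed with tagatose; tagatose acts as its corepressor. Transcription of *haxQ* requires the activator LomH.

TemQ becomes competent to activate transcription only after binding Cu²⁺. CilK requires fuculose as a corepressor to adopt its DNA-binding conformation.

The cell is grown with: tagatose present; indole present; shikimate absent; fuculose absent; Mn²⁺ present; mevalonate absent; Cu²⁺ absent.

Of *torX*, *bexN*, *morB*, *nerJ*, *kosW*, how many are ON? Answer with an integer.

0

Shikimate is absent, so DovC is active.
Mevalonate is absent, so KepC is active.
With repressor DovC bound, *torX* is not transcribed.
→ *torX* is OFF.
HolH is produced constitutively and is active.
With repressor HolH bound, *bexN* is not transcribed.
→ *bexN* is OFF.
Indole is present, so IrpJ is inactive.
Fuculose is absent, so CilK is inactive.
Required activator IrpJ is absent, so *morB* is not transcribed.
→ *morB* is OFF.
Tagatose is present, so JalQ is active.
Mn²⁺ is present, so LomH is active.
No repressor is bound and LomH is active, so *haxQ* is transcribed.
So HaxQ is produced and active.
With repressor JalQ bound, *nerJ* is not transcribed.
→ *nerJ* is OFF.
Cu²⁺ is absent, so TemQ is inactive.
Required activator TemQ is absent, so *kosW* is not transcribed.
→ *kosW* is OFF.
0 of the 5 genes are transcribed.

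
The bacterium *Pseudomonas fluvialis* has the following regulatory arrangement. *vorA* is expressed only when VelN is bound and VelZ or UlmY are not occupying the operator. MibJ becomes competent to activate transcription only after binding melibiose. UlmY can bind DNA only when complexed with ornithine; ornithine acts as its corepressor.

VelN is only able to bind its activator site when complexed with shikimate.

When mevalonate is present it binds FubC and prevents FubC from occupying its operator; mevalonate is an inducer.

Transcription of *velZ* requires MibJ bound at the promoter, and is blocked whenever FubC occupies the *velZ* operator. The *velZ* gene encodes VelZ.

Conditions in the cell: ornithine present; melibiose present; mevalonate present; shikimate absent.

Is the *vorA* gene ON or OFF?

Shikimate is absent, so VelN is inactive.
Melibiose is present, so MibJ is active.
Mevalonate is present, so FubC is inactive.
No repressor is bound and MibJ is active, so *velZ* is transcribed.
So VelZ is produced and active.
Ornithine is present, so UlmY is active.
With repressor VelZ bound, *vorA* is not transcribed.

OFF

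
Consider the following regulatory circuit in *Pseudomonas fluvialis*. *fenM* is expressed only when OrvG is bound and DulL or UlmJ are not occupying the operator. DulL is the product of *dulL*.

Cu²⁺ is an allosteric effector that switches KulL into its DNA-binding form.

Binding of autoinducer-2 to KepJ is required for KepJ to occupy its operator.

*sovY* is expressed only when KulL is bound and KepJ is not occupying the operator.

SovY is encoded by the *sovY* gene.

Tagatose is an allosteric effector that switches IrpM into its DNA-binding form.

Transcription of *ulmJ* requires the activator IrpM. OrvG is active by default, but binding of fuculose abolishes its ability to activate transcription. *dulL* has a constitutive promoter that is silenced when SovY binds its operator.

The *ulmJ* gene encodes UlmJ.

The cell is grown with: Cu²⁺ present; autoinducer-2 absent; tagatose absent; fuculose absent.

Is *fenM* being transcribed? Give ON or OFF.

Fuculose is absent, so OrvG is active.
Cu²⁺ is present, so KulL is active.
Autoinducer-2 is absent, so KepJ is inactive.
No repressor is bound and KulL is active, so *sovY* is transcribed.
So SovY is produced and active.
With repressor SovY bound, *dulL* is not transcribed.
So DulL is not produced.
Tagatose is absent, so IrpM is inactive.
Required activator IrpM is absent, so *ulmJ* is not transcribed.
So UlmJ is not produced.
No repressor is bound and OrvG is active, so *fenM* is transcribed.

ON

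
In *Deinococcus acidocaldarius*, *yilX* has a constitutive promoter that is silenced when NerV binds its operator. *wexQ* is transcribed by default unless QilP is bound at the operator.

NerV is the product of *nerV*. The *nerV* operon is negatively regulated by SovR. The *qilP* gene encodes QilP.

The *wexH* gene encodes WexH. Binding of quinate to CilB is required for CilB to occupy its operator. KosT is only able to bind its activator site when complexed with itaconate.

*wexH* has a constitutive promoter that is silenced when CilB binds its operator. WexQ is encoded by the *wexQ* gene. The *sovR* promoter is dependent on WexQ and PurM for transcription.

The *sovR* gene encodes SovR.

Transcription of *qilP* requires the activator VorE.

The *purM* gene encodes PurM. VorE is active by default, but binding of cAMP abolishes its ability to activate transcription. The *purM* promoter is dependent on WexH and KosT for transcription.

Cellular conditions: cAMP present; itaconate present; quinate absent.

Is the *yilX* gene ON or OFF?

cAMP is present, so VorE is inactive.
Required activator VorE is absent, so *qilP* is not transcribed.
So QilP is not produced.
With no repressor bound, *wexQ* is transcribed.
So WexQ is produced and active.
Quinate is absent, so CilB is inactive.
With no repressor bound, *wexH* is transcribed.
So WexH is produced and active.
Itaconate is present, so KosT is active.
No repressor is bound and WexH and KosT are active, so *purM* is transcribed.
So PurM is produced and active.
No repressor is bound and WexQ and PurM are active, so *sovR* is transcribed.
So SovR is produced and active.
With repressor SovR bound, *nerV* is not transcribed.
So NerV is not produced.
With no repressor bound, *yilX* is transcribed.

ON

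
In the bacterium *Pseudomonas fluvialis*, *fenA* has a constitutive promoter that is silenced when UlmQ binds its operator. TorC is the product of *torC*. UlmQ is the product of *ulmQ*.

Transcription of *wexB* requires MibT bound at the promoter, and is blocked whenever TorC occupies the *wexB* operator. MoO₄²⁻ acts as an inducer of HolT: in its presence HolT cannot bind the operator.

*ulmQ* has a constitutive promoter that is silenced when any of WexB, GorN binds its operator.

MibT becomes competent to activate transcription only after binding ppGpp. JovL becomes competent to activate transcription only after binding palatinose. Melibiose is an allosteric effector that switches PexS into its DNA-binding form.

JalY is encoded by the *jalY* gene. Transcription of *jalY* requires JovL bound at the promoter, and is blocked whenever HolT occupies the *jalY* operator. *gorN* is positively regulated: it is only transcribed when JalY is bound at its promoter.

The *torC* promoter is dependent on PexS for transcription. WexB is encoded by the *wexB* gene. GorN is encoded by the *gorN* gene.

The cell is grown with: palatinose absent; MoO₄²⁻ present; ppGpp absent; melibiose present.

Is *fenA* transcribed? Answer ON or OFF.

Melibiose is present, so PexS is active.
No repressor is bound and PexS is active, so *torC* is transcribed.
So TorC is produced and active.
ppGpp is absent, so MibT is inactive.
With repressor TorC bound, *wexB* is not transcribed.
So WexB is not produced.
Palatinose is absent, so JovL is inactive.
MoO₄²⁻ is present, so HolT is inactive.
Required activator JovL is absent, so *jalY* is not transcribed.
So JalY is not produced.
Required activator JalY is absent, so *gorN* is not transcribed.
So GorN is not produced.
With no repressor bound, *ulmQ* is transcribed.
So UlmQ is produced and active.
With repressor UlmQ bound, *fenA* is not transcribed.

OFF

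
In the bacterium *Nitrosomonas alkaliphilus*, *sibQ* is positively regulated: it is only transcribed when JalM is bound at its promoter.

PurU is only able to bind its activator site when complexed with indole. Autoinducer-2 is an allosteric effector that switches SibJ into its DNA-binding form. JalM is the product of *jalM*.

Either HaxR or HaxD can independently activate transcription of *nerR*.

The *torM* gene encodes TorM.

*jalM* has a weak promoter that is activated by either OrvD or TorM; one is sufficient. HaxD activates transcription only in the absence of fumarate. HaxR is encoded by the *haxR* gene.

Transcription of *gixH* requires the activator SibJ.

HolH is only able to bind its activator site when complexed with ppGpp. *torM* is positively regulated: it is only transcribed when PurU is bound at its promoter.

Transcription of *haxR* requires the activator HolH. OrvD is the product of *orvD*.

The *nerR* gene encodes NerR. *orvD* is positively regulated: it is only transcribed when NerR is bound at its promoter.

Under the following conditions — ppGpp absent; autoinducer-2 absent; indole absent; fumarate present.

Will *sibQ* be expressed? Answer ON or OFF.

ppGpp is absent, so HolH is inactive.
Required activator HolH is absent, so *haxR* is not transcribed.
So HaxR is not produced.
Fumarate is present, so HaxD is inactive.
No activator is available at the *nerR* promoter, so *nerR* is not transcribed.
So NerR is not produced.
Required activator NerR is absent, so *orvD* is not transcribed.
So OrvD is not produced.
Indole is absent, so PurU is inactive.
Required activator PurU is absent, so *torM* is not transcribed.
So TorM is not produced.
No activator is available at the *jalM* promoter, so *jalM* is not transcribed.
So JalM is not produced.
Required activator JalM is absent, so *sibQ* is not transcribed.

OFF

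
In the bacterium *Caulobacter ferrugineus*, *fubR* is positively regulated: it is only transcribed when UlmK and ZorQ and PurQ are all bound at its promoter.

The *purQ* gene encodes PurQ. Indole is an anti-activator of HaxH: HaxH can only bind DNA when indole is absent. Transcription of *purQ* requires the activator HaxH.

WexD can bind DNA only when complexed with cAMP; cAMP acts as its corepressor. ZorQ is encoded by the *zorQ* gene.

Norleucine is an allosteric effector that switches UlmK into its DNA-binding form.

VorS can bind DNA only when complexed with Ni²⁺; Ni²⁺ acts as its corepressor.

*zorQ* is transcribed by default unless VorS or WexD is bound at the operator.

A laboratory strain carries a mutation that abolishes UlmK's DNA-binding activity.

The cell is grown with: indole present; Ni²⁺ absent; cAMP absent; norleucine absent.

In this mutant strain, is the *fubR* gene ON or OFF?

OFF

UlmK is non-functional in this strain, so it has no effect.
Ni²⁺ is absent, so VorS is inactive.
cAMP is absent, so WexD is inactive.
With no repressor bound, *zorQ* is transcribed.
So ZorQ is produced and active.
Indole is present, so HaxH is inactive.
Required activator HaxH is absent, so *purQ* is not transcribed.
So PurQ is not produced.
Required activator UlmK is absent, so *fubR* is not transcribed.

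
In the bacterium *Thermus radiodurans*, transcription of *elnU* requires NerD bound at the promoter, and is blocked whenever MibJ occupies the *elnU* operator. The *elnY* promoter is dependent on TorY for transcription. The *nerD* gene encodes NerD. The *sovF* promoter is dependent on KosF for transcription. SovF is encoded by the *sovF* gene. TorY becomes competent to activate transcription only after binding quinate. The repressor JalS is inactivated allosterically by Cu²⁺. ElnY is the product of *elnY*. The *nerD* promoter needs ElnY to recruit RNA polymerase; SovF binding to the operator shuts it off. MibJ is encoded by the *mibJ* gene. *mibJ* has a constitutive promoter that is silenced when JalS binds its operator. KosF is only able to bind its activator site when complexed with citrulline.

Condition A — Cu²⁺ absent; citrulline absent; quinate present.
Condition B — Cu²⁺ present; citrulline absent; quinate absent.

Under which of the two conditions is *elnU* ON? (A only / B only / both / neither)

A only

Condition A:
Cu²⁺ is absent, so JalS is active.
With repressor JalS bound, *mibJ* is not transcribed.
So MibJ is not produced.
Citrulline is absent, so KosF is inactive.
Required activator KosF is absent, so *sovF* is not transcribed.
So SovF is not produced.
Quinate is present, so TorY is active.
No repressor is bound and TorY is active, so *elnY* is transcribed.
So ElnY is produced and active.
No repressor is bound and ElnY is active, so *nerD* is transcribed.
So NerD is produced and active.
No repressor is bound and NerD is active, so *elnU* is transcribed.
→ *elnU* is ON in A.
Condition B:
Cu²⁺ is present, so JalS is inactive.
With no repressor bound, *mibJ* is transcribed.
So MibJ is produced and active.
Citrulline is absent, so KosF is inactive.
Required activator KosF is absent, so *sovF* is not transcribed.
So SovF is not produced.
Quinate is absent, so TorY is inactive.
Required activator TorY is absent, so *elnY* is not transcribed.
So ElnY is not produced.
Required activator ElnY is absent, so *nerD* is not transcribed.
So NerD is not produced.
With repressor MibJ bound, *elnU* is not transcribed.
→ *elnU* is OFF in B.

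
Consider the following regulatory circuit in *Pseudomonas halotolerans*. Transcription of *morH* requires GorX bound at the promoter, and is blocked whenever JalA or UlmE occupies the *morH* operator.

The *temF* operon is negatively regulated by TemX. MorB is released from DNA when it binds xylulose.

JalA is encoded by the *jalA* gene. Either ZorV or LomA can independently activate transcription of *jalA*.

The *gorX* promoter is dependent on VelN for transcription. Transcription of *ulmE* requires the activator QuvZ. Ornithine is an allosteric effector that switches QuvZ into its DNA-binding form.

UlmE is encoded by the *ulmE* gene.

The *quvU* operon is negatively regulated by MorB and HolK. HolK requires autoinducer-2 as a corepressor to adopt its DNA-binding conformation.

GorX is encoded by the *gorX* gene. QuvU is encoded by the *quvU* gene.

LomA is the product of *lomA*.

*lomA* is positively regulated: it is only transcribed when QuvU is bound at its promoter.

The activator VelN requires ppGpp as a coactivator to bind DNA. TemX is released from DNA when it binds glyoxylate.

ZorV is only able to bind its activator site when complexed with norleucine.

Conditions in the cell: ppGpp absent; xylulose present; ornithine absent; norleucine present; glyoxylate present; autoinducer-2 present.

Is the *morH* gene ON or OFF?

Norleucine is present, so ZorV is active.
Xylulose is present, so MorB is inactive.
Autoinducer-2 is present, so HolK is active.
With repressor HolK bound, *quvU* is not transcribed.
So QuvU is not produced.
Required activator QuvU is absent, so *lomA* is not transcribed.
So LomA is not produced.
Activator ZorV is present, so *jalA* is transcribed.
So JalA is produced and active.
Ornithine is absent, so QuvZ is inactive.
Required activator QuvZ is absent, so *ulmE* is not transcribed.
So UlmE is not produced.
ppGpp is absent, so VelN is inactive.
Required activator VelN is absent, so *gorX* is not transcribed.
So GorX is not produced.
With repressor JalA bound, *morH* is not transcribed.

OFF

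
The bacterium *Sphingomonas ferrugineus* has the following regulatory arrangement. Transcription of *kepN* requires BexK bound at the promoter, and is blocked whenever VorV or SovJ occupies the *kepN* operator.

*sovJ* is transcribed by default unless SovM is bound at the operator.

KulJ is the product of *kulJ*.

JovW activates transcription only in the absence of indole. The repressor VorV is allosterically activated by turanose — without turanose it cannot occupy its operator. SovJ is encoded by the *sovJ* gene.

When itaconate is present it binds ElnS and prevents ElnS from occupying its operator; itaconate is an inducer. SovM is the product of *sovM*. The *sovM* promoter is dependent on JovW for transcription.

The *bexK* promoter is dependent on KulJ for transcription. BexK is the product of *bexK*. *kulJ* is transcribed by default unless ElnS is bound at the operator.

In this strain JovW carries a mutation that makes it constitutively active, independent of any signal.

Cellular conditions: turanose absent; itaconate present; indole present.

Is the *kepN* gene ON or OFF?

Turanose is absent, so VorV is inactive.
JovW is constitutively active in this strain.
No repressor is bound and JovW is active, so *sovM* is transcribed.
So SovM is produced and active.
With repressor SovM bound, *sovJ* is not transcribed.
So SovJ is not produced.
Itaconate is present, so ElnS is inactive.
With no repressor bound, *kulJ* is transcribed.
So KulJ is produced and active.
No repressor is bound and KulJ is active, so *bexK* is transcribed.
So BexK is produced and active.
No repressor is bound and BexK is active, so *kepN* is transcribed.

ON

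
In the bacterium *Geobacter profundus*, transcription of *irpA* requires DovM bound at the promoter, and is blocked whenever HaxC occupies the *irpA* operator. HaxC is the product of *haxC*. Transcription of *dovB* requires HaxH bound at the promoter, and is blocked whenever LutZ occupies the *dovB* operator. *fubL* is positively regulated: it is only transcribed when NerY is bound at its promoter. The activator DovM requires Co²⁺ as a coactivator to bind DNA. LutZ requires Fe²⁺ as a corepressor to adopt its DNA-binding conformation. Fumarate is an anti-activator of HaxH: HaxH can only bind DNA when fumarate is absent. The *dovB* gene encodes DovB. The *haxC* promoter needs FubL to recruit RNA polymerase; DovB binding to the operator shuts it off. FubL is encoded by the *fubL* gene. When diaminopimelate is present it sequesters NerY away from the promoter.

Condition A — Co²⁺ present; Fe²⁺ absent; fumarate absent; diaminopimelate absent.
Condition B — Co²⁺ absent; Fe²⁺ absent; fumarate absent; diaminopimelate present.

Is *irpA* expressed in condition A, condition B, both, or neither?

Condition A:
Co²⁺ is present, so DovM is active.
Fe²⁺ is absent, so LutZ is inactive.
Fumarate is absent, so HaxH is active.
No repressor is bound and HaxH is active, so *dovB* is transcribed.
So DovB is produced and active.
Diaminopimelate is absent, so NerY is active.
No repressor is bound and NerY is active, so *fubL* is transcribed.
So FubL is produced and active.
With repressor DovB bound, *haxC* is not transcribed.
So HaxC is not produced.
No repressor is bound and DovM is active, so *irpA* is transcribed.
→ *irpA* is ON in A.
Condition B:
Co²⁺ is absent, so DovM is inactive.
Fe²⁺ is absent, so LutZ is inactive.
Fumarate is absent, so HaxH is active.
No repressor is bound and HaxH is active, so *dovB* is transcribed.
So DovB is produced and active.
Diaminopimelate is present, so NerY is inactive.
Required activator NerY is absent, so *fubL* is not transcribed.
So FubL is not produced.
With repressor DovB bound, *haxC* is not transcribed.
So HaxC is not produced.
Required activator DovM is absent, so *irpA* is not transcribed.
→ *irpA* is OFF in B.

A only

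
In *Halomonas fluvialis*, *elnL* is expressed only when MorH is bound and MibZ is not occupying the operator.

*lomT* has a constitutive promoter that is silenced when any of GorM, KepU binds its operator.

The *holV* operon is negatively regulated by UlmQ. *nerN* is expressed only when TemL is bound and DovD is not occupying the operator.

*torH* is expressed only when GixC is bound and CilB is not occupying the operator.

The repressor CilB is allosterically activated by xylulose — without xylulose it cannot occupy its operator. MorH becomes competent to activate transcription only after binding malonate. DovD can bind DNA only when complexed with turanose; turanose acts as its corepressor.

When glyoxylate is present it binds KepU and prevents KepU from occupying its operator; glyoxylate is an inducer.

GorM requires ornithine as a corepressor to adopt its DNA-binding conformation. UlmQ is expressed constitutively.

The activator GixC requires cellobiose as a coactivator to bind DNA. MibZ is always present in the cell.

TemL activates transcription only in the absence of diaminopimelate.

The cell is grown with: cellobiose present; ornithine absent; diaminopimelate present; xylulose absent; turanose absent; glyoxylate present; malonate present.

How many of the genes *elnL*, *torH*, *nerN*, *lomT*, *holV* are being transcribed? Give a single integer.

2

Malonate is present, so MorH is active.
MibZ is produced constitutively and is active.
With repressor MibZ bound, *elnL* is not transcribed.
→ *elnL* is OFF.
Cellobiose is present, so GixC is active.
Xylulose is absent, so CilB is inactive.
No repressor is bound and GixC is active, so *torH* is transcribed.
→ *torH* is ON.
Diaminopimelate is present, so TemL is inactive.
Turanose is absent, so DovD is inactive.
Required activator TemL is absent, so *nerN* is not transcribed.
→ *nerN* is OFF.
Ornithine is absent, so GorM is inactive.
Glyoxylate is present, so KepU is inactive.
With no repressor bound, *lomT* is transcribed.
→ *lomT* is ON.
UlmQ is produced constitutively and is active.
With repressor UlmQ bound, *holV* is not transcribed.
→ *holV* is OFF.
2 of the 5 genes are transcribed.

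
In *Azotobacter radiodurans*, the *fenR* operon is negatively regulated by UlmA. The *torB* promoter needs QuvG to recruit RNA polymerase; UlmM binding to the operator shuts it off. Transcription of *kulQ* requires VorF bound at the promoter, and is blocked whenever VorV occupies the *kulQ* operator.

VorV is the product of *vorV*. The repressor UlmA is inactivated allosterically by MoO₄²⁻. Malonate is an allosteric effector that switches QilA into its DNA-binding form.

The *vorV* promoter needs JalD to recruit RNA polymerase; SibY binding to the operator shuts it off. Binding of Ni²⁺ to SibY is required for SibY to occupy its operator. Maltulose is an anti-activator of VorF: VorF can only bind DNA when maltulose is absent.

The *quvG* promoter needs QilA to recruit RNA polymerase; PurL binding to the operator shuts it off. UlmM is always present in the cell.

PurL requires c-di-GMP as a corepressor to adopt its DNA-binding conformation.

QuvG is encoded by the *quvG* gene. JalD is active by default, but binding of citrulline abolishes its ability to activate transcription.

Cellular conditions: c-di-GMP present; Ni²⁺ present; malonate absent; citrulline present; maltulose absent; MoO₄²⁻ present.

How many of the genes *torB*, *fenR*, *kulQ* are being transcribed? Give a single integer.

2

UlmM is produced constitutively and is active.
c-di-GMP is present, so PurL is active.
Malonate is absent, so QilA is inactive.
With repressor PurL bound, *quvG* is not transcribed.
So QuvG is not produced.
With repressor UlmM bound, *torB* is not transcribed.
→ *torB* is OFF.
MoO₄²⁻ is present, so UlmA is inactive.
With no repressor bound, *fenR* is transcribed.
→ *fenR* is ON.
Maltulose is absent, so VorF is active.
Citrulline is present, so JalD is inactive.
Ni²⁺ is present, so SibY is active.
With repressor SibY bound, *vorV* is not transcribed.
So VorV is not produced.
No repressor is bound and VorF is active, so *kulQ* is transcribed.
→ *kulQ* is ON.
2 of the 3 genes are transcribed.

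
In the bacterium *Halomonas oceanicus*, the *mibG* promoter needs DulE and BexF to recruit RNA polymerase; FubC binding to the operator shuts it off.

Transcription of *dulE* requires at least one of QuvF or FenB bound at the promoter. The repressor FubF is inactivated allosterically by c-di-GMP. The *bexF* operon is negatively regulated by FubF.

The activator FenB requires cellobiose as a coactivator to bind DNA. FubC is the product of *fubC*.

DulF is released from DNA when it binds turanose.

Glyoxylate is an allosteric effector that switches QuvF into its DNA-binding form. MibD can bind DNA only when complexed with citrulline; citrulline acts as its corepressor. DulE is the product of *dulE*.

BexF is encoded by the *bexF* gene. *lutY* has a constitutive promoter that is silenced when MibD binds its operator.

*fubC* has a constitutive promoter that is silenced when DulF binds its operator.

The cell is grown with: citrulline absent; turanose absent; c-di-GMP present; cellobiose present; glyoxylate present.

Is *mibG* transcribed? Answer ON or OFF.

ON

Glyoxylate is present, so QuvF is active.
Cellobiose is present, so FenB is active.
Activator QuvF is present, so *dulE* is transcribed.
So DulE is produced and active.
Turanose is absent, so DulF is active.
With repressor DulF bound, *fubC* is not transcribed.
So FubC is not produced.
c-di-GMP is present, so FubF is inactive.
With no repressor bound, *bexF* is transcribed.
So BexF is produced and active.
No repressor is bound and DulE and BexF are active, so *mibG* is transcribed.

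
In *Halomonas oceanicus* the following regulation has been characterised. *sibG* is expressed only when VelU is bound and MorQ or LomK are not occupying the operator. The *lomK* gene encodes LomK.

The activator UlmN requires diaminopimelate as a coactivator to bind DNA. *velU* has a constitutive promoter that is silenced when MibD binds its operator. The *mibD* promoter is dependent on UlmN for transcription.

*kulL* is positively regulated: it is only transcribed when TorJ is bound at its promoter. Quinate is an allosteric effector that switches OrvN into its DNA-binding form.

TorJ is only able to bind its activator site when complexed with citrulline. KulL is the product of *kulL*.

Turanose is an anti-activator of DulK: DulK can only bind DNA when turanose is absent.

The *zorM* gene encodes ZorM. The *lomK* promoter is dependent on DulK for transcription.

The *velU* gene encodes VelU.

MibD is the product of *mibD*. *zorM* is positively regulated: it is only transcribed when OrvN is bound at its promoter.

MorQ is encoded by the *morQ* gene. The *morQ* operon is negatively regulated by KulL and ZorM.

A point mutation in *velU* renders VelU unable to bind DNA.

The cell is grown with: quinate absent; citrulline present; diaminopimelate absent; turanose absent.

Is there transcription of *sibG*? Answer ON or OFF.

OFF

Citrulline is present, so TorJ is active.
No repressor is bound and TorJ is active, so *kulL* is transcribed.
So KulL is produced and active.
Quinate is absent, so OrvN is inactive.
Required activator OrvN is absent, so *zorM* is not transcribed.
So ZorM is not produced.
With repressor KulL bound, *morQ* is not transcribed.
So MorQ is not produced.
Turanose is absent, so DulK is active.
No repressor is bound and DulK is active, so *lomK* is transcribed.
So LomK is produced and active.
VelU is non-functional in this strain, so it has no effect.
With repressor LomK bound, *sibG* is not transcribed.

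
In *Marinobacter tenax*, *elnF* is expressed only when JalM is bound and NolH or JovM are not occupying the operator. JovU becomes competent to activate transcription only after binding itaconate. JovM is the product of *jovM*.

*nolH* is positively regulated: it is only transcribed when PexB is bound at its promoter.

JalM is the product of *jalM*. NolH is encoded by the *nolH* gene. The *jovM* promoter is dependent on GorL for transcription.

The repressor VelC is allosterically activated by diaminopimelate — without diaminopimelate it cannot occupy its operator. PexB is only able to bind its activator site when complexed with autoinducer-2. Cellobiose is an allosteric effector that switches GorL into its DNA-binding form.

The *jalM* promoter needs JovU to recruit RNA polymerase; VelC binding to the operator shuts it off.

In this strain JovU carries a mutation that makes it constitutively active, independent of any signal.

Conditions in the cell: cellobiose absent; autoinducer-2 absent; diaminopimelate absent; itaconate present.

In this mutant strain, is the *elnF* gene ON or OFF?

Autoinducer-2 is absent, so PexB is inactive.
Required activator PexB is absent, so *nolH* is not transcribed.
So NolH is not produced.
Cellobiose is absent, so GorL is inactive.
Required activator GorL is absent, so *jovM* is not transcribed.
So JovM is not produced.
Diaminopimelate is absent, so VelC is inactive.
JovU is constitutively active in this strain.
No repressor is bound and JovU is active, so *jalM* is transcribed.
So JalM is produced and active.
No repressor is bound and JalM is active, so *elnF* is transcribed.

ON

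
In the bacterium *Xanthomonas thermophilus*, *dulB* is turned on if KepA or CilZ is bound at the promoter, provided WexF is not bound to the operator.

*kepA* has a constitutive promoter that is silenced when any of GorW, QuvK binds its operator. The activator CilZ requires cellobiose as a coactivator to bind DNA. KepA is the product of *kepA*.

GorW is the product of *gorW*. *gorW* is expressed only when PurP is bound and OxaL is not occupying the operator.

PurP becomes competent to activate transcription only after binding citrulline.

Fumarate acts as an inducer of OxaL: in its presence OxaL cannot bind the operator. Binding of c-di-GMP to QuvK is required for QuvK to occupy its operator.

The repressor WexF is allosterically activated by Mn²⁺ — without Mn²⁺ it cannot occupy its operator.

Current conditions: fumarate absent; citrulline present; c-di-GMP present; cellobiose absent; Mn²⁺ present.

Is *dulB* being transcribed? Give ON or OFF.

Citrulline is present, so PurP is active.
Fumarate is absent, so OxaL is active.
With repressor OxaL bound, *gorW* is not transcribed.
So GorW is not produced.
c-di-GMP is present, so QuvK is active.
With repressor QuvK bound, *kepA* is not transcribed.
So KepA is not produced.
Cellobiose is absent, so CilZ is inactive.
Mn²⁺ is present, so WexF is active.
With repressor WexF bound, *dulB* is not transcribed.

OFF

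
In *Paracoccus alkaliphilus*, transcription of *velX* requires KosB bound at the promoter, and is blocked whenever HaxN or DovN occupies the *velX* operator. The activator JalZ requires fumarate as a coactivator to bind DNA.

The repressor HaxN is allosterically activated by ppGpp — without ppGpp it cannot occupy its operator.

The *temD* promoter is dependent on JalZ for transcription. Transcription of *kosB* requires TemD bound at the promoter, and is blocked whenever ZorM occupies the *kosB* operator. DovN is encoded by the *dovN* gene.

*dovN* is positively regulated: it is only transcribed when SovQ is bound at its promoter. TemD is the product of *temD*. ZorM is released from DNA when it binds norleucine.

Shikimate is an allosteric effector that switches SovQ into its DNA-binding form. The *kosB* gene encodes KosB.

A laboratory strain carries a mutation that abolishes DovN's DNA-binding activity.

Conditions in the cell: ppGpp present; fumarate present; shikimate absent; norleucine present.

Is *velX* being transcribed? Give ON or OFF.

OFF

ppGpp is present, so HaxN is active.
Norleucine is present, so ZorM is inactive.
Fumarate is present, so JalZ is active.
No repressor is bound and JalZ is active, so *temD* is transcribed.
So TemD is produced and active.
No repressor is bound and TemD is active, so *kosB* is transcribed.
So KosB is produced and active.
DovN is non-functional in this strain, so it has no effect.
With repressor HaxN bound, *velX* is not transcribed.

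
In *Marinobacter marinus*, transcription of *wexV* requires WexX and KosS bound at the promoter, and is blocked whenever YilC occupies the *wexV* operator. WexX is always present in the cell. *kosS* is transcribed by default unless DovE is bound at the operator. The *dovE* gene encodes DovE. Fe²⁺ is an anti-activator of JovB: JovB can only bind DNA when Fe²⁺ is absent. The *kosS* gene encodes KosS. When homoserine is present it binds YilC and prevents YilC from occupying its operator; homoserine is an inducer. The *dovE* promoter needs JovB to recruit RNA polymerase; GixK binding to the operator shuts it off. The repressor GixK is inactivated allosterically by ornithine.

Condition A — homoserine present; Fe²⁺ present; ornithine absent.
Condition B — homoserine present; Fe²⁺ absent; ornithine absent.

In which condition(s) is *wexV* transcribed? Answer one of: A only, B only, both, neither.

Condition A:
WexX is produced constitutively and is active.
Homoserine is present, so YilC is inactive.
Fe²⁺ is present, so JovB is inactive.
Ornithine is absent, so GixK is active.
With repressor GixK bound, *dovE* is not transcribed.
So DovE is not produced.
With no repressor bound, *kosS* is transcribed.
So KosS is produced and active.
No repressor is bound and WexX and KosS are active, so *wexV* is transcribed.
→ *wexV* is ON in A.
Condition B:
WexX is produced constitutively and is active.
Homoserine is present, so YilC is inactive.
Fe²⁺ is absent, so JovB is active.
Ornithine is absent, so GixK is active.
With repressor GixK bound, *dovE* is not transcribed.
So DovE is not produced.
With no repressor bound, *kosS* is transcribed.
So KosS is produced and active.
No repressor is bound and WexX and KosS are active, so *wexV* is transcribed.
→ *wexV* is ON in B.

both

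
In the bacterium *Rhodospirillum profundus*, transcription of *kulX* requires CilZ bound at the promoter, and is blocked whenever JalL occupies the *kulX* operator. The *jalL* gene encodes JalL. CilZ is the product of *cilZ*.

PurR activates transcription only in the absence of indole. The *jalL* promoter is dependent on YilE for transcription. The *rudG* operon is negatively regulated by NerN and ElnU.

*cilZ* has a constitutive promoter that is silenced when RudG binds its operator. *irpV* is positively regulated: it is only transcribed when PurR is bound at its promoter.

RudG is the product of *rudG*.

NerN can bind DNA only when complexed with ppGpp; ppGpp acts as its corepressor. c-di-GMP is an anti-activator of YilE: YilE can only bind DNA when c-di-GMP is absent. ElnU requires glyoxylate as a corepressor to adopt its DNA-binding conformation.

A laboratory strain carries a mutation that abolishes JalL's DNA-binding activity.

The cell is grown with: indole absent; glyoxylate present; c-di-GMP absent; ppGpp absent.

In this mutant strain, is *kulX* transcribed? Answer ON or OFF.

ON

ppGpp is absent, so NerN is inactive.
Glyoxylate is present, so ElnU is active.
With repressor ElnU bound, *rudG* is not transcribed.
So RudG is not produced.
With no repressor bound, *cilZ* is transcribed.
So CilZ is produced and active.
JalL is non-functional in this strain, so it has no effect.
No repressor is bound and CilZ is active, so *kulX* is transcribed.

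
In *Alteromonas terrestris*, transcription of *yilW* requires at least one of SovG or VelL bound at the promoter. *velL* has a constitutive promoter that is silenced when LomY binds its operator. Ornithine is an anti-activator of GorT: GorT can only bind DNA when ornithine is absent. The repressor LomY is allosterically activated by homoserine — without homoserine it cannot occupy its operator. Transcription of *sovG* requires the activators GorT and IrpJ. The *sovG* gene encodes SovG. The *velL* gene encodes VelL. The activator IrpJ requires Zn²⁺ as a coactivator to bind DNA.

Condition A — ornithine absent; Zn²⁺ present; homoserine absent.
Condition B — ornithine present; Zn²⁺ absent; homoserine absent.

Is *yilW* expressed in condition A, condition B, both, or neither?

both

Condition A:
Ornithine is absent, so GorT is active.
Zn²⁺ is present, so IrpJ is active.
No repressor is bound and GorT and IrpJ are active, so *sovG* is transcribed.
So SovG is produced and active.
Homoserine is absent, so LomY is inactive.
With no repressor bound, *velL* is transcribed.
So VelL is produced and active.
Activator SovG is present, so *yilW* is transcribed.
→ *yilW* is ON in A.
Condition B:
Ornithine is present, so GorT is inactive.
Zn²⁺ is absent, so IrpJ is inactive.
Required activator GorT is absent, so *sovG* is not transcribed.
So SovG is not produced.
Homoserine is absent, so LomY is inactive.
With no repressor bound, *velL* is transcribed.
So VelL is produced and active.
Activator VelL is present, so *yilW* is transcribed.
→ *yilW* is ON in B.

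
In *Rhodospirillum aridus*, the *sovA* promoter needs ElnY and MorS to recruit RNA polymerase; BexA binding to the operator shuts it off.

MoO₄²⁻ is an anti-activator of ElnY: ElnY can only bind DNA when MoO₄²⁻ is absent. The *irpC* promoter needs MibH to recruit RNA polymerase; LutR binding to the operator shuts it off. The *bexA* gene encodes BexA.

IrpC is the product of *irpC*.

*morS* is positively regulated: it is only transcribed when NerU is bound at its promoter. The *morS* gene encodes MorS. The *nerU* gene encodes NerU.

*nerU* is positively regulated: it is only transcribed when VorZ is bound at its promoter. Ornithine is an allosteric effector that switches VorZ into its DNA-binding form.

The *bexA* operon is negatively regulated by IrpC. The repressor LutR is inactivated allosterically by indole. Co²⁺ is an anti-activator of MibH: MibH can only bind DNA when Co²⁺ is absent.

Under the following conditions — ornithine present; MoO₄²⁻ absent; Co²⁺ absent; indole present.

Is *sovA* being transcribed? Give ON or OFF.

ON

MoO₄²⁻ is absent, so ElnY is active.
Ornithine is present, so VorZ is active.
No repressor is bound and VorZ is active, so *nerU* is transcribed.
So NerU is produced and active.
No repressor is bound and NerU is active, so *morS* is transcribed.
So MorS is produced and active.
Indole is present, so LutR is inactive.
Co²⁺ is absent, so MibH is active.
No repressor is bound and MibH is active, so *irpC* is transcribed.
So IrpC is produced and active.
With repressor IrpC bound, *bexA* is not transcribed.
So BexA is not produced.
No repressor is bound and ElnY and MorS are active, so *sovA* is transcribed.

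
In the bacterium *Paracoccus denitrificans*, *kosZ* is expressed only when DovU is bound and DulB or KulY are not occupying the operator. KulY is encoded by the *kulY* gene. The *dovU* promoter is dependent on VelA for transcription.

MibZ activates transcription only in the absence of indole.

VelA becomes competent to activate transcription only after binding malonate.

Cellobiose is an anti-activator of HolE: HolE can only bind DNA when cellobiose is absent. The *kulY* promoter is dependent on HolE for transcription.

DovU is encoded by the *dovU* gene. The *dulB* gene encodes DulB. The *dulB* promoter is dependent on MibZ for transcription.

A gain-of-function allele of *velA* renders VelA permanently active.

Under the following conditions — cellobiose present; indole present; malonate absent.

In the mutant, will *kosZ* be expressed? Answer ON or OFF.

ON

Indole is present, so MibZ is inactive.
Required activator MibZ is absent, so *dulB* is not transcribed.
So DulB is not produced.
Cellobiose is present, so HolE is inactive.
Required activator HolE is absent, so *kulY* is not transcribed.
So KulY is not produced.
VelA is constitutively active in this strain.
No repressor is bound and VelA is active, so *dovU* is transcribed.
So DovU is produced and active.
No repressor is bound and DovU is active, so *kosZ* is transcribed.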